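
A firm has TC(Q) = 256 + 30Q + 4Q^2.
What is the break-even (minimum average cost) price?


AC(Q) = 256/Q + 30 + 4Q
To minimize: dAC/dQ = -256/Q^2 + 4 = 0
Q^2 = 256/4 = 64
Q* = 8
Min AC = 256/8 + 30 + 4*8
Min AC = 32 + 30 + 32 = 94

94


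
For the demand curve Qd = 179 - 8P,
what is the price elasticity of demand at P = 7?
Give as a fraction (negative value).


dQ/dP = -8
At P = 7: Q = 179 - 8*7 = 123
E = (dQ/dP)(P/Q) = (-8)(7/123) = -56/123

-56/123


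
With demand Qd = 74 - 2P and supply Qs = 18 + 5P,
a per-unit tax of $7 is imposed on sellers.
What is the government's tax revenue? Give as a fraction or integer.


With tax on sellers, new supply: Qs' = 18 + 5(P - 7)
= 5P - 17
New equilibrium quantity:
Q_new = 48
Tax revenue = tax * Q_new = 7 * 48 = 336

336


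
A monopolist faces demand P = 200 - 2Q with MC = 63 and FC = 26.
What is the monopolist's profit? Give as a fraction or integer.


MR = MC: 200 - 4Q = 63
Q* = 137/4
P* = 200 - 2*137/4 = 263/2
Profit = (P* - MC)*Q* - FC
= (263/2 - 63)*137/4 - 26
= 137/2*137/4 - 26
= 18769/8 - 26 = 18561/8

18561/8


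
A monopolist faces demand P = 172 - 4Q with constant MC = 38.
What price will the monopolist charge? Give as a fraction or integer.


MR = 172 - 8Q
Set MR = MC: 172 - 8Q = 38
Q* = 67/4
Substitute into demand:
P* = 172 - 4*67/4 = 105

105


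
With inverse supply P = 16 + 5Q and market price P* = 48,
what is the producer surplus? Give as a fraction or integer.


Minimum supply price (at Q=0): P_min = 16
Quantity supplied at P* = 48:
Q* = (48 - 16)/5 = 32/5
PS = (1/2) * Q* * (P* - P_min)
PS = (1/2) * 32/5 * (48 - 16)
PS = (1/2) * 32/5 * 32 = 512/5

512/5


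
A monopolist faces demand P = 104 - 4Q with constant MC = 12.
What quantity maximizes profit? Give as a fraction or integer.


TR = P*Q = (104 - 4Q)Q = 104Q - 4Q^2
MR = dTR/dQ = 104 - 8Q
Set MR = MC:
104 - 8Q = 12
92 = 8Q
Q* = 92/8 = 23/2

23/2


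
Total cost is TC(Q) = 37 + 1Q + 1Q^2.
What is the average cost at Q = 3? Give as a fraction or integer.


TC(3) = 37 + 1*3 + 1*3^2
TC(3) = 37 + 3 + 9 = 49
AC = TC/Q = 49/3 = 49/3

49/3


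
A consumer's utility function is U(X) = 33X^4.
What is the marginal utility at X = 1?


MU = dU/dX = 33*4*X^(4-1)
MU = 132*X^3
At X = 1:
MU = 132 * 1^3
MU = 132 * 1 = 132

132


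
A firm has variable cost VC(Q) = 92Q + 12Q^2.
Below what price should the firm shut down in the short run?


AVC(Q) = VC(Q)/Q = 92 + 12Q
AVC is increasing in Q, so minimum AVC is at Q -> 0+.
Min AVC = 92
The firm should shut down if P < 92.

92


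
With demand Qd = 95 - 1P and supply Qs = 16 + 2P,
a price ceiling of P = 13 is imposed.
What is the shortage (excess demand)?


At P = 13:
Qd = 95 - 1*13 = 82
Qs = 16 + 2*13 = 42
Shortage = Qd - Qs = 82 - 42 = 40

40


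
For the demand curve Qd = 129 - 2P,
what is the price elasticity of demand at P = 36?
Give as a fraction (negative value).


dQ/dP = -2
At P = 36: Q = 129 - 2*36 = 57
E = (dQ/dP)(P/Q) = (-2)(36/57) = -24/19

-24/19


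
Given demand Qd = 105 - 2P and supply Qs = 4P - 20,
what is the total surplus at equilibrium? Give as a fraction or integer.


Find equilibrium: 105 - 2P = 4P - 20
105 + 20 = 6P
P* = 125/6 = 125/6
Q* = 4*125/6 - 20 = 190/3
Inverse demand: P = 105/2 - Q/2, so P_max = 105/2
Inverse supply: P = 5 + Q/4, so P_min = 5
CS = (1/2) * 190/3 * (105/2 - 125/6) = 9025/9
PS = (1/2) * 190/3 * (125/6 - 5) = 9025/18
TS = CS + PS = 9025/9 + 9025/18 = 9025/6

9025/6


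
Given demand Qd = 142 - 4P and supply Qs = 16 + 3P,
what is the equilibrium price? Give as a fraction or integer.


At equilibrium, Qd = Qs.
142 - 4P = 16 + 3P
142 - 16 = 4P + 3P
126 = 7P
P* = 126/7 = 18

18


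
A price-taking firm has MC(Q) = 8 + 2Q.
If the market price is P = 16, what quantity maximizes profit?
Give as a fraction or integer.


In perfect competition, profit is maximized where P = MC.
16 = 8 + 2Q
8 = 2Q
Q* = 8/2 = 4

4


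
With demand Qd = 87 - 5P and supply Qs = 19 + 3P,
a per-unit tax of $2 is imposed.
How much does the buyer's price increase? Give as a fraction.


With a per-unit tax, the buyer's price increase depends on relative slopes.
Supply slope: d = 3, Demand slope: b = 5
Buyer's price increase = d * tax / (b + d)
= 3 * 2 / (5 + 3)
= 6 / 8 = 3/4

3/4


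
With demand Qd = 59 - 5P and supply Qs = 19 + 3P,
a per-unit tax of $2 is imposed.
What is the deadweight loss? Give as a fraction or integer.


Pre-tax equilibrium quantity: Q* = 34
Post-tax equilibrium quantity: Q_tax = 121/4
Reduction in quantity: Q* - Q_tax = 15/4
DWL = (1/2) * tax * (Q* - Q_tax)
DWL = (1/2) * 2 * 15/4 = 15/4

15/4


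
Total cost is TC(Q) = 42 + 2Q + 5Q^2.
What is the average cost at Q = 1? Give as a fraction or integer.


TC(1) = 42 + 2*1 + 5*1^2
TC(1) = 42 + 2 + 5 = 49
AC = TC/Q = 49/1 = 49

49


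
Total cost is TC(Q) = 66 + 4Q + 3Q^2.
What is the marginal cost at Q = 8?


MC = dTC/dQ = 4 + 2*3*Q
At Q = 8:
MC = 4 + 6*8
MC = 4 + 48 = 52

52


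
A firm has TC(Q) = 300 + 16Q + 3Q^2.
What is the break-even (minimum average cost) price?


AC(Q) = 300/Q + 16 + 3Q
To minimize: dAC/dQ = -300/Q^2 + 3 = 0
Q^2 = 300/3 = 100
Q* = 10
Min AC = 300/10 + 16 + 3*10
Min AC = 30 + 16 + 30 = 76

76


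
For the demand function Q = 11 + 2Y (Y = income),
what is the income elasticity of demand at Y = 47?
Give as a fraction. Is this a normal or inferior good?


dQ/dY = 2
At Y = 47: Q = 11 + 2*47 = 105
Ey = (dQ/dY)(Y/Q) = 2 * 47 / 105 = 94/105
Since Ey > 0, this is a normal good.

94/105 (normal good)


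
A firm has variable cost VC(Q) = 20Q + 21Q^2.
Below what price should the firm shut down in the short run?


AVC(Q) = VC(Q)/Q = 20 + 21Q
AVC is increasing in Q, so minimum AVC is at Q -> 0+.
Min AVC = 20
The firm should shut down if P < 20.

20


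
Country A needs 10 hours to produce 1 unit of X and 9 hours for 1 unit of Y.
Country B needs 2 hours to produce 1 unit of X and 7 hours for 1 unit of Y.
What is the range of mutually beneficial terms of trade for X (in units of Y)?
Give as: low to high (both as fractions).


Opportunity cost of X for Country A = hours_X / hours_Y = 10/9 = 10/9 units of Y
Opportunity cost of X for Country B = hours_X / hours_Y = 2/7 = 2/7 units of Y
Terms of trade must be between the two opportunity costs.
Range: 2/7 to 10/9

2/7 to 10/9


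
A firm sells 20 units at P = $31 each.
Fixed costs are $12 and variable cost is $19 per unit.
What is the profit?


Total Revenue = P * Q = 31 * 20 = $620
Total Cost = FC + VC*Q = 12 + 19*20 = $392
Profit = TR - TC = 620 - 392 = $228

$228


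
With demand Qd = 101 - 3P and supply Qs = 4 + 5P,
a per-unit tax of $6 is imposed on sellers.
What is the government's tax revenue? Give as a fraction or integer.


With tax on sellers, new supply: Qs' = 4 + 5(P - 6)
= 5P - 26
New equilibrium quantity:
Q_new = 427/8
Tax revenue = tax * Q_new = 6 * 427/8 = 1281/4

1281/4


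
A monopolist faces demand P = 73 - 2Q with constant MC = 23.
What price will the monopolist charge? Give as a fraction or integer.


MR = 73 - 4Q
Set MR = MC: 73 - 4Q = 23
Q* = 25/2
Substitute into demand:
P* = 73 - 2*25/2 = 48

48


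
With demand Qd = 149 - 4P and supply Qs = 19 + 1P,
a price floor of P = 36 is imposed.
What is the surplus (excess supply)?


At P = 36:
Qd = 149 - 4*36 = 5
Qs = 19 + 1*36 = 55
Surplus = Qs - Qd = 55 - 5 = 50

50


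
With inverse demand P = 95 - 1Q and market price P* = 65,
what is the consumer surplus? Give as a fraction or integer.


Maximum willingness to pay (at Q=0): P_max = 95
Quantity demanded at P* = 65:
Q* = (95 - 65)/1 = 30
CS = (1/2) * Q* * (P_max - P*)
CS = (1/2) * 30 * (95 - 65)
CS = (1/2) * 30 * 30 = 450

450


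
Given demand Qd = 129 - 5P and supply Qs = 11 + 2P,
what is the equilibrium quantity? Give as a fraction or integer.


First find equilibrium price:
129 - 5P = 11 + 2P
P* = 118/7 = 118/7
Then substitute into demand:
Q* = 129 - 5 * 118/7 = 313/7

313/7


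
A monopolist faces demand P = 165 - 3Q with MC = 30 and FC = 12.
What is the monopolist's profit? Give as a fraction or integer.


MR = MC: 165 - 6Q = 30
Q* = 45/2
P* = 165 - 3*45/2 = 195/2
Profit = (P* - MC)*Q* - FC
= (195/2 - 30)*45/2 - 12
= 135/2*45/2 - 12
= 6075/4 - 12 = 6027/4

6027/4


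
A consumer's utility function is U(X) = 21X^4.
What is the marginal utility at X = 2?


MU = dU/dX = 21*4*X^(4-1)
MU = 84*X^3
At X = 2:
MU = 84 * 2^3
MU = 84 * 8 = 672

672


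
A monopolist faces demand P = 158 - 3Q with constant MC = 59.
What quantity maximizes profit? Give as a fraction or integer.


TR = P*Q = (158 - 3Q)Q = 158Q - 3Q^2
MR = dTR/dQ = 158 - 6Q
Set MR = MC:
158 - 6Q = 59
99 = 6Q
Q* = 99/6 = 33/2

33/2


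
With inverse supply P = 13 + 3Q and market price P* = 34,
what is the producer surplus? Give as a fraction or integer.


Minimum supply price (at Q=0): P_min = 13
Quantity supplied at P* = 34:
Q* = (34 - 13)/3 = 7
PS = (1/2) * Q* * (P* - P_min)
PS = (1/2) * 7 * (34 - 13)
PS = (1/2) * 7 * 21 = 147/2

147/2


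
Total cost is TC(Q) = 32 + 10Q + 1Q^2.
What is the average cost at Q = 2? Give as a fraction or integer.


TC(2) = 32 + 10*2 + 1*2^2
TC(2) = 32 + 20 + 4 = 56
AC = TC/Q = 56/2 = 28

28


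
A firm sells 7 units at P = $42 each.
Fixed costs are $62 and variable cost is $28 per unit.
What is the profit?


Total Revenue = P * Q = 42 * 7 = $294
Total Cost = FC + VC*Q = 62 + 28*7 = $258
Profit = TR - TC = 294 - 258 = $36

$36


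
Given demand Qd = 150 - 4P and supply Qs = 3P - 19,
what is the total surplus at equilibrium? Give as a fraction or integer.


Find equilibrium: 150 - 4P = 3P - 19
150 + 19 = 7P
P* = 169/7 = 169/7
Q* = 3*169/7 - 19 = 374/7
Inverse demand: P = 75/2 - Q/4, so P_max = 75/2
Inverse supply: P = 19/3 + Q/3, so P_min = 19/3
CS = (1/2) * 374/7 * (75/2 - 169/7) = 34969/98
PS = (1/2) * 374/7 * (169/7 - 19/3) = 69938/147
TS = CS + PS = 34969/98 + 69938/147 = 34969/42

34969/42


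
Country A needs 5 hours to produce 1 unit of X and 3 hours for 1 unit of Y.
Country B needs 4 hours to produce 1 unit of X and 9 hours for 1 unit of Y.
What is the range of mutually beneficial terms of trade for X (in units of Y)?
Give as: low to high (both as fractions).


Opportunity cost of X for Country A = hours_X / hours_Y = 5/3 = 5/3 units of Y
Opportunity cost of X for Country B = hours_X / hours_Y = 4/9 = 4/9 units of Y
Terms of trade must be between the two opportunity costs.
Range: 4/9 to 5/3

4/9 to 5/3


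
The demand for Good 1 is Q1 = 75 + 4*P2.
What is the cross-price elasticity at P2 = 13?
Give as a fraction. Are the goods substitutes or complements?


dQ1/dP2 = 4
At P2 = 13: Q1 = 75 + 4*13 = 127
Exy = (dQ1/dP2)(P2/Q1) = 4 * 13 / 127 = 52/127
Since Exy > 0, the goods are substitutes.

52/127 (substitutes)


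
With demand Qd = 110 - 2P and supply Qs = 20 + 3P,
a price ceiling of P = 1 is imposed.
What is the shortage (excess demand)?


At P = 1:
Qd = 110 - 2*1 = 108
Qs = 20 + 3*1 = 23
Shortage = Qd - Qs = 108 - 23 = 85

85


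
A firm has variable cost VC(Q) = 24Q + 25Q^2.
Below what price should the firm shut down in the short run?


AVC(Q) = VC(Q)/Q = 24 + 25Q
AVC is increasing in Q, so minimum AVC is at Q -> 0+.
Min AVC = 24
The firm should shut down if P < 24.

24


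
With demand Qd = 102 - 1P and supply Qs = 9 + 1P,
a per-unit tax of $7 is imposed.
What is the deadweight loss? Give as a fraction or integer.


Pre-tax equilibrium quantity: Q* = 111/2
Post-tax equilibrium quantity: Q_tax = 52
Reduction in quantity: Q* - Q_tax = 7/2
DWL = (1/2) * tax * (Q* - Q_tax)
DWL = (1/2) * 7 * 7/2 = 49/4

49/4


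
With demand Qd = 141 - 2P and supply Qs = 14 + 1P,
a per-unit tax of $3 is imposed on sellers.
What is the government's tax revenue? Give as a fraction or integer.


With tax on sellers, new supply: Qs' = 14 + 1(P - 3)
= 11 + 1P
New equilibrium quantity:
Q_new = 163/3
Tax revenue = tax * Q_new = 3 * 163/3 = 163

163


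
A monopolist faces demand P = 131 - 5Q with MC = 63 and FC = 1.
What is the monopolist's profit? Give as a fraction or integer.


MR = MC: 131 - 10Q = 63
Q* = 34/5
P* = 131 - 5*34/5 = 97
Profit = (P* - MC)*Q* - FC
= (97 - 63)*34/5 - 1
= 34*34/5 - 1
= 1156/5 - 1 = 1151/5

1151/5


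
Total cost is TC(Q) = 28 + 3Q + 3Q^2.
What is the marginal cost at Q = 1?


MC = dTC/dQ = 3 + 2*3*Q
At Q = 1:
MC = 3 + 6*1
MC = 3 + 6 = 9

9


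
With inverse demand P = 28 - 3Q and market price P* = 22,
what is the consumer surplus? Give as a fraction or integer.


Maximum willingness to pay (at Q=0): P_max = 28
Quantity demanded at P* = 22:
Q* = (28 - 22)/3 = 2
CS = (1/2) * Q* * (P_max - P*)
CS = (1/2) * 2 * (28 - 22)
CS = (1/2) * 2 * 6 = 6

6


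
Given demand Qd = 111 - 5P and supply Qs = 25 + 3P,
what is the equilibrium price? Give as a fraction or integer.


At equilibrium, Qd = Qs.
111 - 5P = 25 + 3P
111 - 25 = 5P + 3P
86 = 8P
P* = 86/8 = 43/4

43/4


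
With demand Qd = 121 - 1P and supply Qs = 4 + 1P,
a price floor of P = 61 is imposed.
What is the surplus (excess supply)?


At P = 61:
Qd = 121 - 1*61 = 60
Qs = 4 + 1*61 = 65
Surplus = Qs - Qd = 65 - 60 = 5

5


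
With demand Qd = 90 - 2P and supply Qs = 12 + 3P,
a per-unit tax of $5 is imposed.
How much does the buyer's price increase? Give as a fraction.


With a per-unit tax, the buyer's price increase depends on relative slopes.
Supply slope: d = 3, Demand slope: b = 2
Buyer's price increase = d * tax / (b + d)
= 3 * 5 / (2 + 3)
= 15 / 5 = 3

3


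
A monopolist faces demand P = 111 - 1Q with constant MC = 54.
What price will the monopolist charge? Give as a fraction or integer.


MR = 111 - 2Q
Set MR = MC: 111 - 2Q = 54
Q* = 57/2
Substitute into demand:
P* = 111 - 1*57/2 = 165/2

165/2


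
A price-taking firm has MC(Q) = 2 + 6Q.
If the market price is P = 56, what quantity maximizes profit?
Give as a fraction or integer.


In perfect competition, profit is maximized where P = MC.
56 = 2 + 6Q
54 = 6Q
Q* = 54/6 = 9

9


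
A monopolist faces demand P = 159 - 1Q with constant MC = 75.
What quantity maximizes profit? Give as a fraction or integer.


TR = P*Q = (159 - 1Q)Q = 159Q - 1Q^2
MR = dTR/dQ = 159 - 2Q
Set MR = MC:
159 - 2Q = 75
84 = 2Q
Q* = 84/2 = 42

42


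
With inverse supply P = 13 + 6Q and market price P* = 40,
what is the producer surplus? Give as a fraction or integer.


Minimum supply price (at Q=0): P_min = 13
Quantity supplied at P* = 40:
Q* = (40 - 13)/6 = 9/2
PS = (1/2) * Q* * (P* - P_min)
PS = (1/2) * 9/2 * (40 - 13)
PS = (1/2) * 9/2 * 27 = 243/4

243/4


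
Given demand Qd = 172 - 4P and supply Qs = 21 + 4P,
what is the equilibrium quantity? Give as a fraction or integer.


First find equilibrium price:
172 - 4P = 21 + 4P
P* = 151/8 = 151/8
Then substitute into demand:
Q* = 172 - 4 * 151/8 = 193/2

193/2


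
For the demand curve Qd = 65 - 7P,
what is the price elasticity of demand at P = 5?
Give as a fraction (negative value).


dQ/dP = -7
At P = 5: Q = 65 - 7*5 = 30
E = (dQ/dP)(P/Q) = (-7)(5/30) = -7/6

-7/6


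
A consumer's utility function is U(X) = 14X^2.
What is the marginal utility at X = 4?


MU = dU/dX = 14*2*X^(2-1)
MU = 28*X^1
At X = 4:
MU = 28 * 4^1
MU = 28 * 4 = 112

112


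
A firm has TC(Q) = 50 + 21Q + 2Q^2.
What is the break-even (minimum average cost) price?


AC(Q) = 50/Q + 21 + 2Q
To minimize: dAC/dQ = -50/Q^2 + 2 = 0
Q^2 = 50/2 = 25
Q* = 5
Min AC = 50/5 + 21 + 2*5
Min AC = 10 + 21 + 10 = 41

41


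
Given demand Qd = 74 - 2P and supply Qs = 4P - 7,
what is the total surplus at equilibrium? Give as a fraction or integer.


Find equilibrium: 74 - 2P = 4P - 7
74 + 7 = 6P
P* = 81/6 = 27/2
Q* = 4*27/2 - 7 = 47
Inverse demand: P = 37 - Q/2, so P_max = 37
Inverse supply: P = 7/4 + Q/4, so P_min = 7/4
CS = (1/2) * 47 * (37 - 27/2) = 2209/4
PS = (1/2) * 47 * (27/2 - 7/4) = 2209/8
TS = CS + PS = 2209/4 + 2209/8 = 6627/8

6627/8


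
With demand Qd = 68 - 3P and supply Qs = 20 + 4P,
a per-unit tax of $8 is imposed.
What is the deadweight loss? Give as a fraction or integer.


Pre-tax equilibrium quantity: Q* = 332/7
Post-tax equilibrium quantity: Q_tax = 236/7
Reduction in quantity: Q* - Q_tax = 96/7
DWL = (1/2) * tax * (Q* - Q_tax)
DWL = (1/2) * 8 * 96/7 = 384/7

384/7


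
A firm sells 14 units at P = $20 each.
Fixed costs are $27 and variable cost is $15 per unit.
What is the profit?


Total Revenue = P * Q = 20 * 14 = $280
Total Cost = FC + VC*Q = 27 + 15*14 = $237
Profit = TR - TC = 280 - 237 = $43

$43


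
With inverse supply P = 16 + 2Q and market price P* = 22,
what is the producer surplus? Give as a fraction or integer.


Minimum supply price (at Q=0): P_min = 16
Quantity supplied at P* = 22:
Q* = (22 - 16)/2 = 3
PS = (1/2) * Q* * (P* - P_min)
PS = (1/2) * 3 * (22 - 16)
PS = (1/2) * 3 * 6 = 9

9


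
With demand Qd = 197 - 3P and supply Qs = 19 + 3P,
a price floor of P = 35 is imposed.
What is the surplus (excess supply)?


At P = 35:
Qd = 197 - 3*35 = 92
Qs = 19 + 3*35 = 124
Surplus = Qs - Qd = 124 - 92 = 32

32


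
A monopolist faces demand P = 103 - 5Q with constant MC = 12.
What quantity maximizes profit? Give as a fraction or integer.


TR = P*Q = (103 - 5Q)Q = 103Q - 5Q^2
MR = dTR/dQ = 103 - 10Q
Set MR = MC:
103 - 10Q = 12
91 = 10Q
Q* = 91/10 = 91/10

91/10


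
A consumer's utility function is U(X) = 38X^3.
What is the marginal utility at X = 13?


MU = dU/dX = 38*3*X^(3-1)
MU = 114*X^2
At X = 13:
MU = 114 * 13^2
MU = 114 * 169 = 19266

19266


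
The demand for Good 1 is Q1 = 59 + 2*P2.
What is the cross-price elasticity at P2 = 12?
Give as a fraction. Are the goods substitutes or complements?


dQ1/dP2 = 2
At P2 = 12: Q1 = 59 + 2*12 = 83
Exy = (dQ1/dP2)(P2/Q1) = 2 * 12 / 83 = 24/83
Since Exy > 0, the goods are substitutes.

24/83 (substitutes)


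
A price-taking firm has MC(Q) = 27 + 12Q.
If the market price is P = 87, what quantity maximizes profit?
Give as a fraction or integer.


In perfect competition, profit is maximized where P = MC.
87 = 27 + 12Q
60 = 12Q
Q* = 60/12 = 5

5


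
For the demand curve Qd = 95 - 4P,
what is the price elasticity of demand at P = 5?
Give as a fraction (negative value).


dQ/dP = -4
At P = 5: Q = 95 - 4*5 = 75
E = (dQ/dP)(P/Q) = (-4)(5/75) = -4/15

-4/15


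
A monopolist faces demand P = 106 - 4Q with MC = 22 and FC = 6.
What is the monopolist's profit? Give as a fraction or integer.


MR = MC: 106 - 8Q = 22
Q* = 21/2
P* = 106 - 4*21/2 = 64
Profit = (P* - MC)*Q* - FC
= (64 - 22)*21/2 - 6
= 42*21/2 - 6
= 441 - 6 = 435

435


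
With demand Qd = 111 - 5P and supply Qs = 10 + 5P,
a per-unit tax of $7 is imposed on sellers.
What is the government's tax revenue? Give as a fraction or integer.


With tax on sellers, new supply: Qs' = 10 + 5(P - 7)
= 5P - 25
New equilibrium quantity:
Q_new = 43
Tax revenue = tax * Q_new = 7 * 43 = 301

301


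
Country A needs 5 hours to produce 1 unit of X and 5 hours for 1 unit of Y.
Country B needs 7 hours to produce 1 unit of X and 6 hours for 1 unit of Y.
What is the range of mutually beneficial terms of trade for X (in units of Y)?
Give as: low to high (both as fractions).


Opportunity cost of X for Country A = hours_X / hours_Y = 5/5 = 1 units of Y
Opportunity cost of X for Country B = hours_X / hours_Y = 7/6 = 7/6 units of Y
Terms of trade must be between the two opportunity costs.
Range: 1 to 7/6

1 to 7/6


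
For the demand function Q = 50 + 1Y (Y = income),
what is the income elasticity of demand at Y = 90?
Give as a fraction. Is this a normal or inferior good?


dQ/dY = 1
At Y = 90: Q = 50 + 1*90 = 140
Ey = (dQ/dY)(Y/Q) = 1 * 90 / 140 = 9/14
Since Ey > 0, this is a normal good.

9/14 (normal good)


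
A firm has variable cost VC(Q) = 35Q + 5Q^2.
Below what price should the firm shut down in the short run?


AVC(Q) = VC(Q)/Q = 35 + 5Q
AVC is increasing in Q, so minimum AVC is at Q -> 0+.
Min AVC = 35
The firm should shut down if P < 35.

35


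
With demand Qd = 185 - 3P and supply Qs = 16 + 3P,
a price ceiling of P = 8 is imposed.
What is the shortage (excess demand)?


At P = 8:
Qd = 185 - 3*8 = 161
Qs = 16 + 3*8 = 40
Shortage = Qd - Qs = 161 - 40 = 121

121


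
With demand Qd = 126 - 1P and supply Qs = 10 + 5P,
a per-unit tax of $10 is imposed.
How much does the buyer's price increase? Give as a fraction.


With a per-unit tax, the buyer's price increase depends on relative slopes.
Supply slope: d = 5, Demand slope: b = 1
Buyer's price increase = d * tax / (b + d)
= 5 * 10 / (1 + 5)
= 50 / 6 = 25/3

25/3


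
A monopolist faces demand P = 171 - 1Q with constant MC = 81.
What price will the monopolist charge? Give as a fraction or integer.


MR = 171 - 2Q
Set MR = MC: 171 - 2Q = 81
Q* = 45
Substitute into demand:
P* = 171 - 1*45 = 126

126


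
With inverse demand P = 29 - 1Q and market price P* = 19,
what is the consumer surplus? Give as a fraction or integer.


Maximum willingness to pay (at Q=0): P_max = 29
Quantity demanded at P* = 19:
Q* = (29 - 19)/1 = 10
CS = (1/2) * Q* * (P_max - P*)
CS = (1/2) * 10 * (29 - 19)
CS = (1/2) * 10 * 10 = 50

50


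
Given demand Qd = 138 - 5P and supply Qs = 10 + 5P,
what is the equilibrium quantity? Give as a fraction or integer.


First find equilibrium price:
138 - 5P = 10 + 5P
P* = 128/10 = 64/5
Then substitute into demand:
Q* = 138 - 5 * 64/5 = 74

74


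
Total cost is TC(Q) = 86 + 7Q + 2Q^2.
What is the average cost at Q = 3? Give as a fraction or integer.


TC(3) = 86 + 7*3 + 2*3^2
TC(3) = 86 + 21 + 18 = 125
AC = TC/Q = 125/3 = 125/3

125/3


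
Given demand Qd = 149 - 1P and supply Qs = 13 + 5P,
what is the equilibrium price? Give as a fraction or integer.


At equilibrium, Qd = Qs.
149 - 1P = 13 + 5P
149 - 13 = 1P + 5P
136 = 6P
P* = 136/6 = 68/3

68/3


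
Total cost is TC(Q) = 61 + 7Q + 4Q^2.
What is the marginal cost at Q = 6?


MC = dTC/dQ = 7 + 2*4*Q
At Q = 6:
MC = 7 + 8*6
MC = 7 + 48 = 55

55


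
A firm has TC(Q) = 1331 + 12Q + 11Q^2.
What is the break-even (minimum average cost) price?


AC(Q) = 1331/Q + 12 + 11Q
To minimize: dAC/dQ = -1331/Q^2 + 11 = 0
Q^2 = 1331/11 = 121
Q* = 11
Min AC = 1331/11 + 12 + 11*11
Min AC = 121 + 12 + 121 = 254

254


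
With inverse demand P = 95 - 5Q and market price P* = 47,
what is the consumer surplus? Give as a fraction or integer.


Maximum willingness to pay (at Q=0): P_max = 95
Quantity demanded at P* = 47:
Q* = (95 - 47)/5 = 48/5
CS = (1/2) * Q* * (P_max - P*)
CS = (1/2) * 48/5 * (95 - 47)
CS = (1/2) * 48/5 * 48 = 1152/5

1152/5


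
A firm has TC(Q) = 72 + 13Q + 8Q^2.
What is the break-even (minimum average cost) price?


AC(Q) = 72/Q + 13 + 8Q
To minimize: dAC/dQ = -72/Q^2 + 8 = 0
Q^2 = 72/8 = 9
Q* = 3
Min AC = 72/3 + 13 + 8*3
Min AC = 24 + 13 + 24 = 61

61


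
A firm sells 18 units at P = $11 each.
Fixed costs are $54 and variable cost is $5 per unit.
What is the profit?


Total Revenue = P * Q = 11 * 18 = $198
Total Cost = FC + VC*Q = 54 + 5*18 = $144
Profit = TR - TC = 198 - 144 = $54

$54


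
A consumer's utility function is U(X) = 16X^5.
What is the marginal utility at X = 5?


MU = dU/dX = 16*5*X^(5-1)
MU = 80*X^4
At X = 5:
MU = 80 * 5^4
MU = 80 * 625 = 50000

50000


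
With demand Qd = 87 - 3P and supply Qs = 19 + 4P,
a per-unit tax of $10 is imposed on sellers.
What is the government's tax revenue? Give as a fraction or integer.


With tax on sellers, new supply: Qs' = 19 + 4(P - 10)
= 4P - 21
New equilibrium quantity:
Q_new = 285/7
Tax revenue = tax * Q_new = 10 * 285/7 = 2850/7

2850/7


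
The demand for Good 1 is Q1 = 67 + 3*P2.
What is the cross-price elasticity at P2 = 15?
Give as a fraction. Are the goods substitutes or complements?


dQ1/dP2 = 3
At P2 = 15: Q1 = 67 + 3*15 = 112
Exy = (dQ1/dP2)(P2/Q1) = 3 * 15 / 112 = 45/112
Since Exy > 0, the goods are substitutes.

45/112 (substitutes)


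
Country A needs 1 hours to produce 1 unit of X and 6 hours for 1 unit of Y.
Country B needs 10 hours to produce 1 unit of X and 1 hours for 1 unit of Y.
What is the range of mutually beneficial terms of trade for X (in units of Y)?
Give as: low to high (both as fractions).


Opportunity cost of X for Country A = hours_X / hours_Y = 1/6 = 1/6 units of Y
Opportunity cost of X for Country B = hours_X / hours_Y = 10/1 = 10 units of Y
Terms of trade must be between the two opportunity costs.
Range: 1/6 to 10

1/6 to 10


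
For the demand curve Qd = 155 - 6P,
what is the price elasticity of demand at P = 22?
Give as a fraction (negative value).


dQ/dP = -6
At P = 22: Q = 155 - 6*22 = 23
E = (dQ/dP)(P/Q) = (-6)(22/23) = -132/23

-132/23


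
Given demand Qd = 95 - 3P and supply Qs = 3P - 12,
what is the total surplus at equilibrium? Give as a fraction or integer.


Find equilibrium: 95 - 3P = 3P - 12
95 + 12 = 6P
P* = 107/6 = 107/6
Q* = 3*107/6 - 12 = 83/2
Inverse demand: P = 95/3 - Q/3, so P_max = 95/3
Inverse supply: P = 4 + Q/3, so P_min = 4
CS = (1/2) * 83/2 * (95/3 - 107/6) = 6889/24
PS = (1/2) * 83/2 * (107/6 - 4) = 6889/24
TS = CS + PS = 6889/24 + 6889/24 = 6889/12

6889/12


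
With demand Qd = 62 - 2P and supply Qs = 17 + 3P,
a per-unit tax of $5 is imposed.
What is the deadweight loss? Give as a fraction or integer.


Pre-tax equilibrium quantity: Q* = 44
Post-tax equilibrium quantity: Q_tax = 38
Reduction in quantity: Q* - Q_tax = 6
DWL = (1/2) * tax * (Q* - Q_tax)
DWL = (1/2) * 5 * 6 = 15

15


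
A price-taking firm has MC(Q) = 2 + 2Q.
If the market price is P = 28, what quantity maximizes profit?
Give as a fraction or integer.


In perfect competition, profit is maximized where P = MC.
28 = 2 + 2Q
26 = 2Q
Q* = 26/2 = 13

13


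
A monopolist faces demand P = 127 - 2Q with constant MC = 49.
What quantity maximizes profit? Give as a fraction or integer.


TR = P*Q = (127 - 2Q)Q = 127Q - 2Q^2
MR = dTR/dQ = 127 - 4Q
Set MR = MC:
127 - 4Q = 49
78 = 4Q
Q* = 78/4 = 39/2

39/2


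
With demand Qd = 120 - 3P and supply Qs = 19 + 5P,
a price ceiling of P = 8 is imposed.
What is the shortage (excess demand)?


At P = 8:
Qd = 120 - 3*8 = 96
Qs = 19 + 5*8 = 59
Shortage = Qd - Qs = 96 - 59 = 37

37


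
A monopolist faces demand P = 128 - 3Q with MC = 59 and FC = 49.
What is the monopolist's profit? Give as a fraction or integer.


MR = MC: 128 - 6Q = 59
Q* = 23/2
P* = 128 - 3*23/2 = 187/2
Profit = (P* - MC)*Q* - FC
= (187/2 - 59)*23/2 - 49
= 69/2*23/2 - 49
= 1587/4 - 49 = 1391/4

1391/4


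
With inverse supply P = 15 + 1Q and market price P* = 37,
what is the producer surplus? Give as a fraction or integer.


Minimum supply price (at Q=0): P_min = 15
Quantity supplied at P* = 37:
Q* = (37 - 15)/1 = 22
PS = (1/2) * Q* * (P* - P_min)
PS = (1/2) * 22 * (37 - 15)
PS = (1/2) * 22 * 22 = 242

242


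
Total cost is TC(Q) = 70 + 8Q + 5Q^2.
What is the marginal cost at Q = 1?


MC = dTC/dQ = 8 + 2*5*Q
At Q = 1:
MC = 8 + 10*1
MC = 8 + 10 = 18

18


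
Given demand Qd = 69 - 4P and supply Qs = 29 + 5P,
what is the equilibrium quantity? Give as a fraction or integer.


First find equilibrium price:
69 - 4P = 29 + 5P
P* = 40/9 = 40/9
Then substitute into demand:
Q* = 69 - 4 * 40/9 = 461/9

461/9


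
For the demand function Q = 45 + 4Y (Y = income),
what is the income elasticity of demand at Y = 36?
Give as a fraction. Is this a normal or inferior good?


dQ/dY = 4
At Y = 36: Q = 45 + 4*36 = 189
Ey = (dQ/dY)(Y/Q) = 4 * 36 / 189 = 16/21
Since Ey > 0, this is a normal good.

16/21 (normal good)


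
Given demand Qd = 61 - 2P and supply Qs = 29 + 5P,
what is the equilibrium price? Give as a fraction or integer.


At equilibrium, Qd = Qs.
61 - 2P = 29 + 5P
61 - 29 = 2P + 5P
32 = 7P
P* = 32/7 = 32/7

32/7


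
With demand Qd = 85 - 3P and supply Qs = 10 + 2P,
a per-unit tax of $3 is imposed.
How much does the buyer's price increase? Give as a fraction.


With a per-unit tax, the buyer's price increase depends on relative slopes.
Supply slope: d = 2, Demand slope: b = 3
Buyer's price increase = d * tax / (b + d)
= 2 * 3 / (3 + 2)
= 6 / 5 = 6/5

6/5


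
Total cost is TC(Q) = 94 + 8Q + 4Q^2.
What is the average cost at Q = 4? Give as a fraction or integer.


TC(4) = 94 + 8*4 + 4*4^2
TC(4) = 94 + 32 + 64 = 190
AC = TC/Q = 190/4 = 95/2

95/2


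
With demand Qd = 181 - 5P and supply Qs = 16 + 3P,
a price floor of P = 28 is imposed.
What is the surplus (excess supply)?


At P = 28:
Qd = 181 - 5*28 = 41
Qs = 16 + 3*28 = 100
Surplus = Qs - Qd = 100 - 41 = 59

59


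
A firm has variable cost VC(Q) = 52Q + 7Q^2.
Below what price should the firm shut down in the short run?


AVC(Q) = VC(Q)/Q = 52 + 7Q
AVC is increasing in Q, so minimum AVC is at Q -> 0+.
Min AVC = 52
The firm should shut down if P < 52.

52


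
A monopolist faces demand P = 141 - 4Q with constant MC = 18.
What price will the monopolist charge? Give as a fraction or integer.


MR = 141 - 8Q
Set MR = MC: 141 - 8Q = 18
Q* = 123/8
Substitute into demand:
P* = 141 - 4*123/8 = 159/2

159/2


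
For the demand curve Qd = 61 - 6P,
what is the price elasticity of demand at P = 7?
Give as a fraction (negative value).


dQ/dP = -6
At P = 7: Q = 61 - 6*7 = 19
E = (dQ/dP)(P/Q) = (-6)(7/19) = -42/19

-42/19


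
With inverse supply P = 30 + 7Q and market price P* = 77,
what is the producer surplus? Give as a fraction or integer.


Minimum supply price (at Q=0): P_min = 30
Quantity supplied at P* = 77:
Q* = (77 - 30)/7 = 47/7
PS = (1/2) * Q* * (P* - P_min)
PS = (1/2) * 47/7 * (77 - 30)
PS = (1/2) * 47/7 * 47 = 2209/14

2209/14


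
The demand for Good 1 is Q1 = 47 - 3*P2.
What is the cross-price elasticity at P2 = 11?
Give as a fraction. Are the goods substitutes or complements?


dQ1/dP2 = -3
At P2 = 11: Q1 = 47 - 3*11 = 14
Exy = (dQ1/dP2)(P2/Q1) = -3 * 11 / 14 = -33/14
Since Exy < 0, the goods are complements.

-33/14 (complements)


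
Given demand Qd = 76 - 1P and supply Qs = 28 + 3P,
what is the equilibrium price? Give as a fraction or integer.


At equilibrium, Qd = Qs.
76 - 1P = 28 + 3P
76 - 28 = 1P + 3P
48 = 4P
P* = 48/4 = 12

12


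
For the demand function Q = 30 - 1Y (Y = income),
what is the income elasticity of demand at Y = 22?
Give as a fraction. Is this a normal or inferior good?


dQ/dY = -1
At Y = 22: Q = 30 - 1*22 = 8
Ey = (dQ/dY)(Y/Q) = -1 * 22 / 8 = -11/4
Since Ey < 0, this is a inferior good.

-11/4 (inferior good)


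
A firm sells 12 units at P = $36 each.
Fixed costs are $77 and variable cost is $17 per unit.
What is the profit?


Total Revenue = P * Q = 36 * 12 = $432
Total Cost = FC + VC*Q = 77 + 17*12 = $281
Profit = TR - TC = 432 - 281 = $151

$151


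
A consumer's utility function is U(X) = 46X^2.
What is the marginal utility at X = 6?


MU = dU/dX = 46*2*X^(2-1)
MU = 92*X^1
At X = 6:
MU = 92 * 6^1
MU = 92 * 6 = 552

552


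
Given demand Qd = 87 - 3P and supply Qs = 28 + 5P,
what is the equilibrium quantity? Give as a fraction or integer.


First find equilibrium price:
87 - 3P = 28 + 5P
P* = 59/8 = 59/8
Then substitute into demand:
Q* = 87 - 3 * 59/8 = 519/8

519/8


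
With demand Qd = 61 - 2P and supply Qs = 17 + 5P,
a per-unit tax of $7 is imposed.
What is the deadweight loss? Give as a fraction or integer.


Pre-tax equilibrium quantity: Q* = 339/7
Post-tax equilibrium quantity: Q_tax = 269/7
Reduction in quantity: Q* - Q_tax = 10
DWL = (1/2) * tax * (Q* - Q_tax)
DWL = (1/2) * 7 * 10 = 35

35


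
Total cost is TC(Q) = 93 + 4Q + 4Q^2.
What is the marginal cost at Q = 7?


MC = dTC/dQ = 4 + 2*4*Q
At Q = 7:
MC = 4 + 8*7
MC = 4 + 56 = 60

60


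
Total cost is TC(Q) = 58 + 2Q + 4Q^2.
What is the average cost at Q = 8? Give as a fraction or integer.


TC(8) = 58 + 2*8 + 4*8^2
TC(8) = 58 + 16 + 256 = 330
AC = TC/Q = 330/8 = 165/4

165/4


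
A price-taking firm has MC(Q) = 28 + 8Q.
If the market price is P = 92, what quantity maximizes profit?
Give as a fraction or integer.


In perfect competition, profit is maximized where P = MC.
92 = 28 + 8Q
64 = 8Q
Q* = 64/8 = 8

8


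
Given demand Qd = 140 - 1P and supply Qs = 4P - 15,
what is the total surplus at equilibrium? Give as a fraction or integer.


Find equilibrium: 140 - 1P = 4P - 15
140 + 15 = 5P
P* = 155/5 = 31
Q* = 4*31 - 15 = 109
Inverse demand: P = 140 - Q/1, so P_max = 140
Inverse supply: P = 15/4 + Q/4, so P_min = 15/4
CS = (1/2) * 109 * (140 - 31) = 11881/2
PS = (1/2) * 109 * (31 - 15/4) = 11881/8
TS = CS + PS = 11881/2 + 11881/8 = 59405/8

59405/8


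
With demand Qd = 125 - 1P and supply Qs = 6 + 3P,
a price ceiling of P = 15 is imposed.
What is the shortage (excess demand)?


At P = 15:
Qd = 125 - 1*15 = 110
Qs = 6 + 3*15 = 51
Shortage = Qd - Qs = 110 - 51 = 59

59


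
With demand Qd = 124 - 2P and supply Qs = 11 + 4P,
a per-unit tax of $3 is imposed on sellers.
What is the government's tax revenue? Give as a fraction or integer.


With tax on sellers, new supply: Qs' = 11 + 4(P - 3)
= 4P - 1
New equilibrium quantity:
Q_new = 247/3
Tax revenue = tax * Q_new = 3 * 247/3 = 247

247


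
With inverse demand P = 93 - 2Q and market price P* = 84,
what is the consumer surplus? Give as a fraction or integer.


Maximum willingness to pay (at Q=0): P_max = 93
Quantity demanded at P* = 84:
Q* = (93 - 84)/2 = 9/2
CS = (1/2) * Q* * (P_max - P*)
CS = (1/2) * 9/2 * (93 - 84)
CS = (1/2) * 9/2 * 9 = 81/4

81/4


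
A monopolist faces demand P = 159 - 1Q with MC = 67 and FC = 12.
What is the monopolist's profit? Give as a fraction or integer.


MR = MC: 159 - 2Q = 67
Q* = 46
P* = 159 - 1*46 = 113
Profit = (P* - MC)*Q* - FC
= (113 - 67)*46 - 12
= 46*46 - 12
= 2116 - 12 = 2104

2104


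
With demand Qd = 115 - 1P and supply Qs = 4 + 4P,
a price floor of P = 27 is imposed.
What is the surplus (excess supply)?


At P = 27:
Qd = 115 - 1*27 = 88
Qs = 4 + 4*27 = 112
Surplus = Qs - Qd = 112 - 88 = 24

24


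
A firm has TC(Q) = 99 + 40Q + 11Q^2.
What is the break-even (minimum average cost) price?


AC(Q) = 99/Q + 40 + 11Q
To minimize: dAC/dQ = -99/Q^2 + 11 = 0
Q^2 = 99/11 = 9
Q* = 3
Min AC = 99/3 + 40 + 11*3
Min AC = 33 + 40 + 33 = 106

106


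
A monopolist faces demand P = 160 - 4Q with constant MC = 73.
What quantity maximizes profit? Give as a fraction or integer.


TR = P*Q = (160 - 4Q)Q = 160Q - 4Q^2
MR = dTR/dQ = 160 - 8Q
Set MR = MC:
160 - 8Q = 73
87 = 8Q
Q* = 87/8 = 87/8

87/8


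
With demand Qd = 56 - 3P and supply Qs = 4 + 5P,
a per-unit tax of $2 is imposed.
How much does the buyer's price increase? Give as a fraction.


With a per-unit tax, the buyer's price increase depends on relative slopes.
Supply slope: d = 5, Demand slope: b = 3
Buyer's price increase = d * tax / (b + d)
= 5 * 2 / (3 + 5)
= 10 / 8 = 5/4

5/4


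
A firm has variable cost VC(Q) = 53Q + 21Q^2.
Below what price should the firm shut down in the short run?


AVC(Q) = VC(Q)/Q = 53 + 21Q
AVC is increasing in Q, so minimum AVC is at Q -> 0+.
Min AVC = 53
The firm should shut down if P < 53.

53


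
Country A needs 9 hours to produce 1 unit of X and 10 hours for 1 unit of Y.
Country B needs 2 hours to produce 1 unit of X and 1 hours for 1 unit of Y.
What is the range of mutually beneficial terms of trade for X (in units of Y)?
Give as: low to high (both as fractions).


Opportunity cost of X for Country A = hours_X / hours_Y = 9/10 = 9/10 units of Y
Opportunity cost of X for Country B = hours_X / hours_Y = 2/1 = 2 units of Y
Terms of trade must be between the two opportunity costs.
Range: 9/10 to 2

9/10 to 2


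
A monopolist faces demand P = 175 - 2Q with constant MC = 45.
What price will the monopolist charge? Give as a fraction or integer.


MR = 175 - 4Q
Set MR = MC: 175 - 4Q = 45
Q* = 65/2
Substitute into demand:
P* = 175 - 2*65/2 = 110

110


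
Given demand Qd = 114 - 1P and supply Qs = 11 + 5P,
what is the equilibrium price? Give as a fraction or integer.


At equilibrium, Qd = Qs.
114 - 1P = 11 + 5P
114 - 11 = 1P + 5P
103 = 6P
P* = 103/6 = 103/6

103/6


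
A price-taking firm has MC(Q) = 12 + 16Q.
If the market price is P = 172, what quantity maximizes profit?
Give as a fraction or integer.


In perfect competition, profit is maximized where P = MC.
172 = 12 + 16Q
160 = 16Q
Q* = 160/16 = 10

10


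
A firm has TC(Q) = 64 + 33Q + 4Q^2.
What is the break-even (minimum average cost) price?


AC(Q) = 64/Q + 33 + 4Q
To minimize: dAC/dQ = -64/Q^2 + 4 = 0
Q^2 = 64/4 = 16
Q* = 4
Min AC = 64/4 + 33 + 4*4
Min AC = 16 + 33 + 16 = 65

65


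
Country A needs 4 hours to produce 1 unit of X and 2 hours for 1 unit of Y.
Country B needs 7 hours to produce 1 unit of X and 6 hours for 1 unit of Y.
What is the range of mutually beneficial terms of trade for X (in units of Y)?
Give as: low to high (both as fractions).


Opportunity cost of X for Country A = hours_X / hours_Y = 4/2 = 2 units of Y
Opportunity cost of X for Country B = hours_X / hours_Y = 7/6 = 7/6 units of Y
Terms of trade must be between the two opportunity costs.
Range: 7/6 to 2

7/6 to 2


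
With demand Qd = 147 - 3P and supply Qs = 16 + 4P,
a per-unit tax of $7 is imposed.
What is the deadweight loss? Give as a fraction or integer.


Pre-tax equilibrium quantity: Q* = 636/7
Post-tax equilibrium quantity: Q_tax = 552/7
Reduction in quantity: Q* - Q_tax = 12
DWL = (1/2) * tax * (Q* - Q_tax)
DWL = (1/2) * 7 * 12 = 42

42


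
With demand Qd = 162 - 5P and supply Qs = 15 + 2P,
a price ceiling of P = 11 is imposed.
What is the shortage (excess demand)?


At P = 11:
Qd = 162 - 5*11 = 107
Qs = 15 + 2*11 = 37
Shortage = Qd - Qs = 107 - 37 = 70

70


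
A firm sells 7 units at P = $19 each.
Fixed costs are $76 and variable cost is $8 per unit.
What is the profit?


Total Revenue = P * Q = 19 * 7 = $133
Total Cost = FC + VC*Q = 76 + 8*7 = $132
Profit = TR - TC = 133 - 132 = $1

$1


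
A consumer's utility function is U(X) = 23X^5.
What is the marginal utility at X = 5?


MU = dU/dX = 23*5*X^(5-1)
MU = 115*X^4
At X = 5:
MU = 115 * 5^4
MU = 115 * 625 = 71875

71875


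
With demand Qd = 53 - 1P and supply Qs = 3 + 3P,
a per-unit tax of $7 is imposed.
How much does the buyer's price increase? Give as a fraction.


With a per-unit tax, the buyer's price increase depends on relative slopes.
Supply slope: d = 3, Demand slope: b = 1
Buyer's price increase = d * tax / (b + d)
= 3 * 7 / (1 + 3)
= 21 / 4 = 21/4

21/4


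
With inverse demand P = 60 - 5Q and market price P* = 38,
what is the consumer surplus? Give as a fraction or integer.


Maximum willingness to pay (at Q=0): P_max = 60
Quantity demanded at P* = 38:
Q* = (60 - 38)/5 = 22/5
CS = (1/2) * Q* * (P_max - P*)
CS = (1/2) * 22/5 * (60 - 38)
CS = (1/2) * 22/5 * 22 = 242/5

242/5


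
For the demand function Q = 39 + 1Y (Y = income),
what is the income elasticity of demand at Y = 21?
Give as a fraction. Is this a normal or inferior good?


dQ/dY = 1
At Y = 21: Q = 39 + 1*21 = 60
Ey = (dQ/dY)(Y/Q) = 1 * 21 / 60 = 7/20
Since Ey > 0, this is a normal good.

7/20 (normal good)


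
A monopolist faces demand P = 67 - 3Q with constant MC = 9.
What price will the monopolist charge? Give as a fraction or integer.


MR = 67 - 6Q
Set MR = MC: 67 - 6Q = 9
Q* = 29/3
Substitute into demand:
P* = 67 - 3*29/3 = 38

38


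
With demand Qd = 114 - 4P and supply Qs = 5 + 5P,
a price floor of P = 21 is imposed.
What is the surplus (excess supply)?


At P = 21:
Qd = 114 - 4*21 = 30
Qs = 5 + 5*21 = 110
Surplus = Qs - Qd = 110 - 30 = 80

80


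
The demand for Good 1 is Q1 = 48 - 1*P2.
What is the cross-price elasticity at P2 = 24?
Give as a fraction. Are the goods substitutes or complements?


dQ1/dP2 = -1
At P2 = 24: Q1 = 48 - 1*24 = 24
Exy = (dQ1/dP2)(P2/Q1) = -1 * 24 / 24 = -1
Since Exy < 0, the goods are complements.

-1 (complements)


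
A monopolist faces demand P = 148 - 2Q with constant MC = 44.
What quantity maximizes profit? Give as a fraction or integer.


TR = P*Q = (148 - 2Q)Q = 148Q - 2Q^2
MR = dTR/dQ = 148 - 4Q
Set MR = MC:
148 - 4Q = 44
104 = 4Q
Q* = 104/4 = 26

26
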